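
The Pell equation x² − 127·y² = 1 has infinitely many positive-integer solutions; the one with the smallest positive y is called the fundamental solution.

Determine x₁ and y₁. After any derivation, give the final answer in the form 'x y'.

[11; 3,1,2,2,7,11,7,2,2,1,3,22] for √127; ℓ=12 ⇒ convergent index 11
i=0: a=11 ⇒ p=11, q=1
…
i=6: a=11 ⇒ p=24218, q=2149
i=7: a=7 ⇒ p=171701, q=15236
i=8: a=2 ⇒ p=367620, q=32621
i=9: a=2 ⇒ p=906941, q=80478
i=10: a=1 ⇒ p=1274561, q=113099
i=11: a=3 ⇒ p=4730624, q=419775
→ (4730624, 419775).  Check: 4730624²=22378803429376, 127·419775²=22378803429375, difference 1.

4730624 419775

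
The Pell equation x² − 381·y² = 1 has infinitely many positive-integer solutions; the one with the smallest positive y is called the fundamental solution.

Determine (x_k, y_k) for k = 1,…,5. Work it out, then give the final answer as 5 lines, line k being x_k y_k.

[19; 1,1,12,1,1,38] for √381; ℓ=6 ⇒ convergent index 5
a_0=19:  p_0=19·1+0=19,  q_0=19·0+1=1
…
a_2=1:  p_2=1·20+19=39,  q_2=1·1+1=2
a_3=12:  p_3=12·39+20=488,  q_3=12·2+1=25
a_4=1:  p_4=1·488+39=527,  q_4=1·25+2=27
a_5=1:  p_5=1·527+488=1015,  q_5=1·27+25=52
→ (1015, 52).  Check: 1015²=1030225, 381·52²=1030224, difference 1.
k=2:  x_2 = 1015·1015+381·52·52 = 2060449,  y_2 = 1015·52+52·1015 = 105560
k=3:  x_3 = 1015·2060449+381·52·105560 = 4182710455,  y_3 = 1015·105560+52·2060449 = 214286748
k=4:  x_4 = 1015·4182710455+381·52·214286748 = 8490900163201,  y_4 = 1015·214286748+52·4182710455 = 435001992880
k=5:  x_5 = 1015·8490900163201+381·52·435001992880 = 17236523148587575,  y_5 = 1015·435001992880+52·8490900163201 = 883053831259652

1015 52
2060449 105560
4182710455 214286748
8490900163201 435001992880
17236523148587575 883053831259652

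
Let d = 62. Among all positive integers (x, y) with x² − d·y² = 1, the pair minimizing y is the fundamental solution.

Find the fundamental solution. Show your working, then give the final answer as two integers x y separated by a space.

63 8

d=62: √d = [7; 1,6,1,14] (ℓ=4, even), read p_3/q_3
step 0: (7, 1)  from 7·(1,0) + (0,1)
…
step 2: (55, 7)  from 6·(8,1) + (7,1)
step 3: (63, 8)  from 1·(55,7) + (8,1)
→ (63, 8).  Check: 63²=3969, 62·8²=3968, difference 1.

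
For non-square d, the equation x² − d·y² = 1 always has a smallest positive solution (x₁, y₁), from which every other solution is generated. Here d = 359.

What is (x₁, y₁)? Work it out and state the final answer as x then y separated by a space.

360 19

√359 = [18; 1,17,1,36, …], period ℓ=4 (even) → k=3
k=0  a_k=18  p_k/q_k = 18/1
…
k=2  a_k=17  p_k/q_k = 341/18
k=3  a_k=1  p_k/q_k = 360/19
fundamental: x₁=360, y₁=19  (since 129600 − 359·361 = 1)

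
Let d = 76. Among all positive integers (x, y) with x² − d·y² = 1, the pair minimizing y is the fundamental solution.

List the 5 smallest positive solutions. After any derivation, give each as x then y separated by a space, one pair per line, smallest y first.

d=76: √d = [8; 1,2,1,1,5,4,5,1,1,2,1,16] (ℓ=12, even), read p_11/q_11
i=0: a=8 ⇒ p=8, q=1
i=1: a=1 ⇒ p=9, q=1
i=2: a=2 ⇒ p=26, q=3
i=3: a=1 ⇒ p=35, q=4
i=4: a=1 ⇒ p=61, q=7
…
i=7: a=5 ⇒ p=7445, q=854
i=8: a=1 ⇒ p=8866, q=1017
…
i=10: a=2 ⇒ p=41488, q=4759
i=11: a=1 ⇒ p=57799, q=6630
(x₁, y₁) = (57799, 6630);  57799² − 76·6630² = 1 ✓
k=2:  x_2 = 57799·57799+76·6630·6630 = 6681448801,  y_2 = 57799·6630+6630·57799 = 766414740
k=3:  x_3 = 57799·6681448801+76·6630·766414740 = 772362118440199,  y_3 = 57799·766414740+6630·6681448801 = 88596011107890
k=4:  x_4 = 57799·772362118440199+76·6630·88596011107890 = 89283516160768675201,  y_4 = 57799·88596011107890+6630·772362118440199 = 10241521691283453480
k=5:  x_5 = 57799·89283516160768675201+76·6630·10241521691283453480 = 10320995900380175197444999,  y_5 = 57799·10241521691283453480+6630·89283516160768675201 = 1183899424380388644273150

57799 6630
6681448801 766414740
772362118440199 88596011107890
89283516160768675201 10241521691283453480
10320995900380175197444999 1183899424380388644273150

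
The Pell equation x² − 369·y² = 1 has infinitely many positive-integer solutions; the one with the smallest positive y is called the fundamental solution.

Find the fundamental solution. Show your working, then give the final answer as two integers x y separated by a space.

d=369: √d = [19; 4,1,3,2,7,4,7,2,3,1,4,38] (ℓ=12, even), read p_11/q_11
a_0=19:  p_0=19·1+0=19,  q_0=19·0+1=1
…
a_2=1:  p_2=1·77+19=96,  q_2=1·4+1=5
…
a_4=2:  p_4=2·365+96=826,  q_4=2·19+5=43
a_5=7:  p_5=7·826+365=6147,  q_5=7·43+19=320
a_6=4:  p_6=4·6147+826=25414,  q_6=4·320+43=1323
a_7=7:  p_7=7·25414+6147=184045,  q_7=7·1323+320=9581
a_8=2:  p_8=2·184045+25414=393504,  q_8=2·9581+1323=20485
a_9=3:  p_9=3·393504+184045=1364557,  q_9=3·20485+9581=71036
a_10=1:  p_10=1·1364557+393504=1758061,  q_10=1·71036+20485=91521
a_11=4:  p_11=4·1758061+1364557=8396801,  q_11=4·91521+71036=437120
→ (8396801, 437120).  Check: 8396801²=70506267033601, 369·437120²=70506267033600, difference 1.

8396801 437120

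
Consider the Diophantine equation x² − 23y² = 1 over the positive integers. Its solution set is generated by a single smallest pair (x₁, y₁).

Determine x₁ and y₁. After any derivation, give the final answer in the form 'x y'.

24 5

√23 → a₀=4, period (1,3,1,8); ℓ=4 even so k=3
step 0: (4, 1)  from 4·(1,0) + (0,1)
step 1: (5, 1)  from 1·(4,1) + (1,0)
step 2: (19, 4)  from 3·(5,1) + (4,1)
step 3: (24, 5)  from 1·(19,4) + (5,1)
(x₁, y₁) = (24, 5);  24² − 23·5² = 1 ✓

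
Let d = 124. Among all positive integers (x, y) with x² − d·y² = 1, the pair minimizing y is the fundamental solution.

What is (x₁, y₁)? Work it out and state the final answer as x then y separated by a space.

d=124: √d = [11; 7,2,1,1,1,…,2,7,22] (ℓ=16, even), read p_15/q_15
i=0: a=11 ⇒ p=11, q=1
i=1: a=7 ⇒ p=78, q=7
i=2: a=2 ⇒ p=167, q=15
i=3: a=1 ⇒ p=245, q=22
i=4: a=1 ⇒ p=412, q=37
…
i=6: a=3 ⇒ p=2383, q=214
…
i=9: a=1 ⇒ p=17583, q=1579
i=10: a=3 ⇒ p=67292, q=6043
i=11: a=1 ⇒ p=84875, q=7622
…
i=13: a=1 ⇒ p=237042, q=21287
i=14: a=2 ⇒ p=626251, q=56239
i=15: a=7 ⇒ p=4620799, q=414960
fundamental: x₁=4620799, y₁=414960  (since 21351783398401 − 124·172191801600 = 1)

4620799 414960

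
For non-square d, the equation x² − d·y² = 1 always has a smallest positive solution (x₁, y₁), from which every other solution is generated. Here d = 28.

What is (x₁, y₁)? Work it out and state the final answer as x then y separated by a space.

[5; 3,2,3,10] for √28; ℓ=4 ⇒ convergent index 3
i=0: a=5 ⇒ p=5, q=1
i=1: a=3 ⇒ p=16, q=3
i=2: a=2 ⇒ p=37, q=7
i=3: a=3 ⇒ p=127, q=24
(x₁, y₁) = (127, 24);  127² − 28·24² = 1 ✓

127 24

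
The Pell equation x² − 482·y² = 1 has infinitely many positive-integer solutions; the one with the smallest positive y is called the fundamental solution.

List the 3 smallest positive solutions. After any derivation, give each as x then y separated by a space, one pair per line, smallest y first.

d=482: √d = [21; 1,20,1,42] (ℓ=4, even), read p_3/q_3
step 0: (21, 1)  from 21·(1,0) + (0,1)
step 1: (22, 1)  from 1·(21,1) + (1,0)
step 2: (461, 21)  from 20·(22,1) + (21,1)
step 3: (483, 22)  from 1·(461,21) + (22,1)
(x₁, y₁) = (483, 22);  483² − 482·22² = 1 ✓
k=2:  x_2 = 483·483+482·22·22 = 466577,  y_2 = 483·22+22·483 = 21252
k=3:  x_3 = 483·466577+482·22·21252 = 450712899,  y_3 = 483·21252+22·466577 = 20529410

483 22
466577 21252
450712899 20529410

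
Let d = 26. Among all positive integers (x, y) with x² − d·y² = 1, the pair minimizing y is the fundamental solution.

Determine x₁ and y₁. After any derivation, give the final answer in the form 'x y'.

51 10

√26 = [5; 10, …], period ℓ=1 (odd) → k=1
k=0  a_k=5  p_k/q_k = 5/1
k=1  a_k=10  p_k/q_k = 51/10
(x₁, y₁) = (51, 10);  51² − 26·10² = 1 ✓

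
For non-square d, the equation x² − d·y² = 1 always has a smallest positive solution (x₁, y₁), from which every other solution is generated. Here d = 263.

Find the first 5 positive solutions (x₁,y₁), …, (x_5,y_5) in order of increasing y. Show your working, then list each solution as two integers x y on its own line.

√263 → a₀=16, period (4,1,1,1,1,15,1,1,1,1,4,32); ℓ=12 even so k=11
i=0: a=16 ⇒ p=16, q=1
…
i=2: a=1 ⇒ p=81, q=5
i=3: a=1 ⇒ p=146, q=9
…
i=10: a=1 ⇒ p=30229, q=1864
i=11: a=4 ⇒ p=139128, q=8579
→ (139128, 8579).  Check: 139128²=19356600384, 263·8579²=19356600383, difference 1.
(x_2, y_2) = (139128·139128 + 263·8579·8579, 139128·8579 + 8579·139128) = (38713200767, 2387158224)
(x_3, y_3) = (139128·38713200767 + 263·8579·2387158224, 139128·2387158224 + 8579·38713200767) = (10772180392483224, 664241098768765)
(x_4, y_4) = (139128·10772180392483224 + 263·8579·664241098768765, 139128·664241098768765 + 8579·10772180392483224) = (2997423827252098776577, 184829071176614315616)
(x_5, y_5) = (139128·2997423827252098776577 + 263·8579·184829071176614315616, 139128·184829071176614315616 + 8579·2997423827252098776577) = (834051164465087816782726488, 51429798028655751907276931)

139128 8579
38713200767 2387158224
10772180392483224 664241098768765
2997423827252098776577 184829071176614315616
834051164465087816782726488 51429798028655751907276931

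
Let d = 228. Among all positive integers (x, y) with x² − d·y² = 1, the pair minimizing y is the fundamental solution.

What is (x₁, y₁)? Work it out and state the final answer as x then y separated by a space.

√228 → a₀=15, period (10,30); ℓ=2 even so k=1
k=0  a_k=15  p_k/q_k = 15/1
k=1  a_k=10  p_k/q_k = 151/10
→ (151, 10).  Check: 151²=22801, 228·10²=22800, difference 1.

151 10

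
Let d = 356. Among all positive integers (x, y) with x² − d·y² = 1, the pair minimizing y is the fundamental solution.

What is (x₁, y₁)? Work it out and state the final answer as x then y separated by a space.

500001 26500

√356 → a₀=18, period (1,6,1,1,2,…,6,1,36); ℓ=14 even so k=13
a_0=18:  p_0=18·1+0=18,  q_0=18·0+1=1
a_1=1:  p_1=1·18+1=19,  q_1=1·1+0=1
a_2=6:  p_2=6·19+18=132,  q_2=6·1+1=7
a_3=1:  p_3=1·132+19=151,  q_3=1·7+1=8
…
a_5=2:  p_5=2·283+151=717,  q_5=2·15+8=38
a_6=1:  p_6=1·717+283=1000,  q_6=1·38+15=53
…
a_8=1:  p_8=1·8717+1000=9717,  q_8=1·462+53=515
a_9=2:  p_9=2·9717+8717=28151,  q_9=2·515+462=1492
a_10=1:  p_10=1·28151+9717=37868,  q_10=1·1492+515=2007
a_11=1:  p_11=1·37868+28151=66019,  q_11=1·2007+1492=3499
a_12=6:  p_12=6·66019+37868=433982,  q_12=6·3499+2007=23001
a_13=1:  p_13=1·433982+66019=500001,  q_13=1·23001+3499=26500
(x₁, y₁) = (500001, 26500);  500001² − 356·26500² = 1 ✓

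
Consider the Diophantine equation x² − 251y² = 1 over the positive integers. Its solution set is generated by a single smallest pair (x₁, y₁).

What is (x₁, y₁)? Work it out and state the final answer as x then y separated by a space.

d=251: √d = [15; 1,5,2,1,2,…,5,1,30] (ℓ=14, even), read p_13/q_13
step 0: (15, 1)  from 15·(1,0) + (0,1)
…
step 2: (95, 6)  from 5·(16,1) + (15,1)
…
step 4: (301, 19)  from 1·(206,13) + (95,6)
…
step 7: (29563, 1866)  from 15·(1917,121) + (808,51)
step 8: (61043, 3853)  from 2·(29563,1866) + (1917,121)
…
step 12: (3097857, 195535)  from 5·(577033,36422) + (212692,13425)
step 13: (3674890, 231957)  from 1·(3097857,195535) + (577033,36422)
(x₁, y₁) = (3674890, 231957);  3674890² − 251·231957² = 1 ✓

3674890 231957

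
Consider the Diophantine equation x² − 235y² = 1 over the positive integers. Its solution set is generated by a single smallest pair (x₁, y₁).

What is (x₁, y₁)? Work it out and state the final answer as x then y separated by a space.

46 3

√235 = [15; 3,30, …], period ℓ=2 (even) → k=1
i=0: a=15 ⇒ p=15, q=1
i=1: a=3 ⇒ p=46, q=3
(x₁, y₁) = (46, 3);  46² − 235·3² = 1 ✓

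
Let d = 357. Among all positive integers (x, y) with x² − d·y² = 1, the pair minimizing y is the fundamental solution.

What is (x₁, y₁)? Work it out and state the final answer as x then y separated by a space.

√357 → a₀=18, period (1,8,2,8,1,36); ℓ=6 even so k=5
a_0=18:  p_0=18·1+0=18,  q_0=18·0+1=1
…
a_2=8:  p_2=8·19+18=170,  q_2=8·1+1=9
…
a_4=8:  p_4=8·359+170=3042,  q_4=8·19+9=161
a_5=1:  p_5=1·3042+359=3401,  q_5=1·161+19=180
fundamental: x₁=3401, y₁=180  (since 11566801 − 357·32400 = 1)

3401 180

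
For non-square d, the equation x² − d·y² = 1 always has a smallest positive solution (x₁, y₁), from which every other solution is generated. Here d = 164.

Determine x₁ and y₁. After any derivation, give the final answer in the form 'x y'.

2049 160

√164 = [12; 1,4,6,4,1,24, …], period ℓ=6 (even) → k=5
a_0=12:  p_0=12·1+0=12,  q_0=12·0+1=1
a_1=1:  p_1=1·12+1=13,  q_1=1·1+0=1
…
a_4=4:  p_4=4·397+64=1652,  q_4=4·31+5=129
a_5=1:  p_5=1·1652+397=2049,  q_5=1·129+31=160
→ (2049, 160).  Check: 2049²=4198401, 164·160²=4198400, difference 1.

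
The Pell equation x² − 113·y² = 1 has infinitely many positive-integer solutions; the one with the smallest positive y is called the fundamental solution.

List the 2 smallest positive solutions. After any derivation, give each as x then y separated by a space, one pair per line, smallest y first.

√113 → a₀=10, period (1,1,1,2,2,1,1,1,20); ℓ=9 odd so k=17
step 0: (10, 1)  from 10·(1,0) + (0,1)
…
step 4: (85, 8)  from 2·(32,3) + (21,2)
step 5: (202, 19)  from 2·(85,8) + (32,3)
…
step 7: (489, 46)  from 1·(287,27) + (202,19)
…
step 9: (16009, 1506)  from 20·(776,73) + (489,46)
…
step 11: (32794, 3085)  from 1·(16785,1579) + (16009,1506)
…
step 15: (445435, 41903)  from 1·(313483,29490) + (131952,12413)
step 16: (758918, 71393)  from 1·(445435,41903) + (313483,29490)
step 17: (1204353, 113296)  from 1·(758918,71393) + (445435,41903)
→ (1204353, 113296).  Check: 1204353²=1450466148609, 113·113296²=1450466148608, difference 1.
k=2:  x_2 = 1204353·1204353+113·113296·113296 = 2900932297217,  y_2 = 1204353·113296+113296·1204353 = 272896754976

1204353 113296
2900932297217 272896754976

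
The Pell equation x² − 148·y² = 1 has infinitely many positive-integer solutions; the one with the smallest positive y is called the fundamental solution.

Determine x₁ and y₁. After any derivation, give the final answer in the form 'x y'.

73 6

d=148: √d = [12; 6,24] (ℓ=2, even), read p_1/q_1
k=0  a_k=12  p_k/q_k = 12/1
k=1  a_k=6  p_k/q_k = 73/6
fundamental: x₁=73, y₁=6  (since 5329 − 148·36 = 1)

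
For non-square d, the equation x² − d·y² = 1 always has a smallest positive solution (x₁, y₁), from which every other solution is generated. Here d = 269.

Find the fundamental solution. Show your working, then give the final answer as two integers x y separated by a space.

13449 820

[16; 2,2,32] for √269; ℓ=3 ⇒ convergent index 5
step 0: (16, 1)  from 16·(1,0) + (0,1)
…
step 2: (82, 5)  from 2·(33,2) + (16,1)
…
step 4: (5396, 329)  from 2·(2657,162) + (82,5)
step 5: (13449, 820)  from 2·(5396,329) + (2657,162)
→ (13449, 820).  Check: 13449²=180875601, 269·820²=180875600, difference 1.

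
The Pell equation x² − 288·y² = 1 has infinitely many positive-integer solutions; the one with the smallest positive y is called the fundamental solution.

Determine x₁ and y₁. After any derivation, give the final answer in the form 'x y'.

17 1

√288 → a₀=16, period (1,32); ℓ=2 even so k=1
k=0  a_k=16  p_k/q_k = 16/1
k=1  a_k=1  p_k/q_k = 17/1
fundamental: x₁=17, y₁=1  (since 289 − 288·1 = 1)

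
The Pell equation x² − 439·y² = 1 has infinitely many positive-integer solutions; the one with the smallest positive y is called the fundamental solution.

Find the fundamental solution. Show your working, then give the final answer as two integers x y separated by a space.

440 21

√439 → a₀=20, period (1,19,1,40); ℓ=4 even so k=3
k=0  a_k=20  p_k/q_k = 20/1
…
k=2  a_k=19  p_k/q_k = 419/20
k=3  a_k=1  p_k/q_k = 440/21
(x₁, y₁) = (440, 21);  440² − 439·21² = 1 ✓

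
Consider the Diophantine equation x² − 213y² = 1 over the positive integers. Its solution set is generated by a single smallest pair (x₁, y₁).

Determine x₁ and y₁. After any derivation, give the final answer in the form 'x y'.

√213 = [14; 1,1,2,6,1,8,1,6,2,1,1,28, …], period ℓ=12 (even) → k=11
step 0: (14, 1)  from 14·(1,0) + (0,1)
step 1: (15, 1)  from 1·(14,1) + (1,0)
…
step 3: (73, 5)  from 2·(29,2) + (15,1)
step 4: (467, 32)  from 6·(73,5) + (29,2)
step 5: (540, 37)  from 1·(467,32) + (73,5)
step 6: (4787, 328)  from 8·(540,37) + (467,32)
step 7: (5327, 365)  from 1·(4787,328) + (540,37)
step 8: (36749, 2518)  from 6·(5327,365) + (4787,328)
step 9: (78825, 5401)  from 2·(36749,2518) + (5327,365)
step 10: (115574, 7919)  from 1·(78825,5401) + (36749,2518)
step 11: (194399, 13320)  from 1·(115574,7919) + (78825,5401)
(x₁, y₁) = (194399, 13320);  194399² − 213·13320² = 1 ✓

194399 13320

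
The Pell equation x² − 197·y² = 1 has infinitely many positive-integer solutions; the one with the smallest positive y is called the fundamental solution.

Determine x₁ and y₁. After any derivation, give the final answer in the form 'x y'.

393 28

√197 = [14; 28, …], period ℓ=1 (odd) → k=1
step 0: (14, 1)  from 14·(1,0) + (0,1)
step 1: (393, 28)  from 28·(14,1) + (1,0)
→ (393, 28).  Check: 393²=154449, 197·28²=154448, difference 1.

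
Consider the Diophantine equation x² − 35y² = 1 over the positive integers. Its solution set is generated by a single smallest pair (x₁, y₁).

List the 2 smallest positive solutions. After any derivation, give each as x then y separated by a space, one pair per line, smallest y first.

√35 → a₀=5, period (1,10); ℓ=2 even so k=1
i=0: a=5 ⇒ p=5, q=1
i=1: a=1 ⇒ p=6, q=1
→ (6, 1).  Check: 6²=36, 35·1²=35, difference 1.
(x_2, y_2) = (6·6 + 35·1·1, 6·1 + 1·6) = (71, 12)

6 1
71 12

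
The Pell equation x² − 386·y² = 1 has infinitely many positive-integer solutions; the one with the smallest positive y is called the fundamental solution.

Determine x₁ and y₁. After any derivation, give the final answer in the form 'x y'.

111555 5678

√386 → a₀=19, period (1,1,1,4,1,18,1,4,1,1,1,38); ℓ=12 even so k=11
step 0: (19, 1)  from 19·(1,0) + (0,1)
step 1: (20, 1)  from 1·(19,1) + (1,0)
…
step 3: (59, 3)  from 1·(39,2) + (20,1)
…
step 6: (6287, 320)  from 18·(334,17) + (275,14)
step 7: (6621, 337)  from 1·(6287,320) + (334,17)
…
step 10: (72163, 3673)  from 1·(39392,2005) + (32771,1668)
step 11: (111555, 5678)  from 1·(72163,3673) + (39392,2005)
→ (111555, 5678).  Check: 111555²=12444518025, 386·5678²=12444518024, difference 1.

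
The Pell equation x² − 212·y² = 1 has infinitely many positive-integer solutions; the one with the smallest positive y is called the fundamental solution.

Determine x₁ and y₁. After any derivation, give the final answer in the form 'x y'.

[14; 1,1,3,1,1,…,1,1,28] for √212; ℓ=14 ⇒ convergent index 13
i=0: a=14 ⇒ p=14, q=1
i=1: a=1 ⇒ p=15, q=1
…
i=3: a=3 ⇒ p=102, q=7
i=4: a=1 ⇒ p=131, q=9
i=5: a=1 ⇒ p=233, q=16
i=6: a=1 ⇒ p=364, q=25
…
i=8: a=1 ⇒ p=2781, q=191
i=9: a=1 ⇒ p=5198, q=357
i=10: a=1 ⇒ p=7979, q=548
i=11: a=3 ⇒ p=29135, q=2001
i=12: a=1 ⇒ p=37114, q=2549
i=13: a=1 ⇒ p=66249, q=4550
(x₁, y₁) = (66249, 4550);  66249² − 212·4550² = 1 ✓

66249 4550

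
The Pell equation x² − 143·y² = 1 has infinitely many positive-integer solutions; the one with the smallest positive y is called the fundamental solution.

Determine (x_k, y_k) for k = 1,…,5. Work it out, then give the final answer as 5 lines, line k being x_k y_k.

12 1
287 24
6876 575
164737 13776
3946812 330049

√143 = [11; 1,22, …], period ℓ=2 (even) → k=1
step 0: (11, 1)  from 11·(1,0) + (0,1)
step 1: (12, 1)  from 1·(11,1) + (1,0)
→ (12, 1).  Check: 12²=144, 143·1²=143, difference 1.
(x_2, y_2) = (12·12 + 143·1·1, 12·1 + 1·12) = (287, 24)
(x_3, y_3) = (12·287 + 143·1·24, 12·24 + 1·287) = (6876, 575)
(x_4, y_4) = (12·6876 + 143·1·575, 12·575 + 1·6876) = (164737, 13776)
(x_5, y_5) = (12·164737 + 143·1·13776, 12·13776 + 1·164737) = (3946812, 330049)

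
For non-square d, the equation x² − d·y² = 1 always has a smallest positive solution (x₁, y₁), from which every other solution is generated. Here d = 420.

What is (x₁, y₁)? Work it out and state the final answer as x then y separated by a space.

√420 → a₀=20, period (2,40); ℓ=2 even so k=1
k=0  a_k=20  p_k/q_k = 20/1
k=1  a_k=2  p_k/q_k = 41/2
→ (41, 2).  Check: 41²=1681, 420·2²=1680, difference 1.

41 2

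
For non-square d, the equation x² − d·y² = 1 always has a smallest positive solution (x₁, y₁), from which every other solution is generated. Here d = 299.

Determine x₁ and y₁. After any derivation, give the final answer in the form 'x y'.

[17; 3,2,3,34] for √299; ℓ=4 ⇒ convergent index 3
a_0=17:  p_0=17·1+0=17,  q_0=17·0+1=1
a_1=3:  p_1=3·17+1=52,  q_1=3·1+0=3
a_2=2:  p_2=2·52+17=121,  q_2=2·3+1=7
a_3=3:  p_3=3·121+52=415,  q_3=3·7+3=24
fundamental: x₁=415, y₁=24  (since 172225 − 299·576 = 1)

415 24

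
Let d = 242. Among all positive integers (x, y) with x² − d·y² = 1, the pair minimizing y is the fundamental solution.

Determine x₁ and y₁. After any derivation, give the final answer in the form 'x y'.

√242 → a₀=15, period (1,1,3,1,14,1,3,1,1,30); ℓ=10 even so k=9
i=0: a=15 ⇒ p=15, q=1
i=1: a=1 ⇒ p=16, q=1
i=2: a=1 ⇒ p=31, q=2
…
i=5: a=14 ⇒ p=2069, q=133
…
i=8: a=1 ⇒ p=10905, q=701
i=9: a=1 ⇒ p=19601, q=1260
→ (19601, 1260).  Check: 19601²=384199201, 242·1260²=384199200, difference 1.

19601 1260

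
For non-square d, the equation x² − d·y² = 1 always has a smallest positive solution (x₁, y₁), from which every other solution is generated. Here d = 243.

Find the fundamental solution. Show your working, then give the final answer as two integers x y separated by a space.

d=243: √d = [15; 1,1,2,3,15,3,2,1,1,30] (ℓ=10, even), read p_9/q_9
step 0: (15, 1)  from 15·(1,0) + (0,1)
…
step 3: (78, 5)  from 2·(31,2) + (16,1)
step 4: (265, 17)  from 3·(78,5) + (31,2)
step 5: (4053, 260)  from 15·(265,17) + (78,5)
…
step 7: (28901, 1854)  from 2·(12424,797) + (4053,260)
step 8: (41325, 2651)  from 1·(28901,1854) + (12424,797)
step 9: (70226, 4505)  from 1·(41325,2651) + (28901,1854)
fundamental: x₁=70226, y₁=4505  (since 4931691076 − 243·20295025 = 1)

70226 4505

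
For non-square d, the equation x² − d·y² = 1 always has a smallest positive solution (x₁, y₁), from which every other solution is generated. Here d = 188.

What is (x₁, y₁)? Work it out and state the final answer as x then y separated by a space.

4607 336

√188 → a₀=13, period (1,2,2,6,2,2,1,26); ℓ=8 even so k=7
k=0  a_k=13  p_k/q_k = 13/1
k=1  a_k=1  p_k/q_k = 14/1
k=2  a_k=2  p_k/q_k = 41/3
…
k=4  a_k=6  p_k/q_k = 617/45
…
k=6  a_k=2  p_k/q_k = 3277/239
k=7  a_k=1  p_k/q_k = 4607/336
fundamental: x₁=4607, y₁=336  (since 21224449 − 188·112896 = 1)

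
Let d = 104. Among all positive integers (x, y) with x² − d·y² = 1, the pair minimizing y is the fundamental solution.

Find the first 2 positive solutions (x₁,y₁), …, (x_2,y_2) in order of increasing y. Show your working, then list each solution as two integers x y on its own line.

51 5
5201 510

√104 → a₀=10, period (5,20); ℓ=2 even so k=1
a_0=10:  p_0=10·1+0=10,  q_0=10·0+1=1
a_1=5:  p_1=5·10+1=51,  q_1=5·1+0=5
→ (51, 5).  Check: 51²=2601, 104·5²=2600, difference 1.
(51+5√104)^2 = 5201 + 510√104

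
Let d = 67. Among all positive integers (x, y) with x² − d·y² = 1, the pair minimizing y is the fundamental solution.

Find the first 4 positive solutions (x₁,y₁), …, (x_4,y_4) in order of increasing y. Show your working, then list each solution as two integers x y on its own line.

√67 = [8; 5,2,1,1,7,1,1,2,5,16, …], period ℓ=10 (even) → k=9
k=0  a_k=8  p_k/q_k = 8/1
…
k=2  a_k=2  p_k/q_k = 90/11
…
k=5  a_k=7  p_k/q_k = 1678/205
k=6  a_k=1  p_k/q_k = 1899/232
k=7  a_k=1  p_k/q_k = 3577/437
k=8  a_k=2  p_k/q_k = 9053/1106
k=9  a_k=5  p_k/q_k = 48842/5967
→ (48842, 5967).  Check: 48842²=2385540964, 67·5967²=2385540963, difference 1.
(x_2, y_2) = (48842·48842 + 67·5967·5967, 48842·5967 + 5967·48842) = (4771081927, 582880428)
(x_3, y_3) = (48842·4771081927 + 67·5967·582880428, 48842·582880428 + 5967·4771081927) = (466058366908226, 56938091722785)
(x_4, y_4) = (48842·466058366908226 + 67·5967·56938091722785, 48842·56938091722785 + 5967·466058366908226) = (45526445508292066657, 5561940551265649512)

48842 5967
4771081927 582880428
466058366908226 56938091722785
45526445508292066657 5561940551265649512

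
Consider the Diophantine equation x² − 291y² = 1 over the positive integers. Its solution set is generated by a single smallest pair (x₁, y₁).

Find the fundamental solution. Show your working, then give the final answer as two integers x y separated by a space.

√291 → a₀=17, period (17,34); ℓ=2 even so k=1
step 0: (17, 1)  from 17·(1,0) + (0,1)
step 1: (290, 17)  from 17·(17,1) + (1,0)
→ (290, 17).  Check: 290²=84100, 291·17²=84099, difference 1.

290 17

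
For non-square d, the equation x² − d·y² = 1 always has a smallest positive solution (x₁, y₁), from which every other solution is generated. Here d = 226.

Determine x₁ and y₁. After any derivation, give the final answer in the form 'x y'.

451 30

√226 = [15; 30, …], period ℓ=1 (odd) → k=1
a_0=15:  p_0=15·1+0=15,  q_0=15·0+1=1
a_1=30:  p_1=30·15+1=451,  q_1=30·1+0=30
→ (451, 30).  Check: 451²=203401, 226·30²=203400, difference 1.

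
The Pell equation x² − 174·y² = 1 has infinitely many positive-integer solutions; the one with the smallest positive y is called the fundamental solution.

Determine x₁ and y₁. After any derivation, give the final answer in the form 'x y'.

√174 = [13; 5,4,5,26, …], period ℓ=4 (even) → k=3
step 0: (13, 1)  from 13·(1,0) + (0,1)
…
step 2: (277, 21)  from 4·(66,5) + (13,1)
step 3: (1451, 110)  from 5·(277,21) + (66,5)
fundamental: x₁=1451, y₁=110  (since 2105401 − 174·12100 = 1)

1451 110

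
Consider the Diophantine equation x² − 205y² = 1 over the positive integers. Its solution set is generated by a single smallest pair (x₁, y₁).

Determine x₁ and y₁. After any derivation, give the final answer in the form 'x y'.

√205 → a₀=14, period (3,6,1,4,1,6,3,28); ℓ=8 even so k=7
step 0: (14, 1)  from 14·(1,0) + (0,1)
step 1: (43, 3)  from 3·(14,1) + (1,0)
step 2: (272, 19)  from 6·(43,3) + (14,1)
…
step 6: (12614, 881)  from 6·(1847,129) + (1532,107)
step 7: (39689, 2772)  from 3·(12614,881) + (1847,129)
→ (39689, 2772).  Check: 39689²=1575216721, 205·2772²=1575216720, difference 1.

39689 2772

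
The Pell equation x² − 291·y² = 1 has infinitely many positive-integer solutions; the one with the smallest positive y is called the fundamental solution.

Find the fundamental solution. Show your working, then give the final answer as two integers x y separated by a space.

[17; 17,34] for √291; ℓ=2 ⇒ convergent index 1
step 0: (17, 1)  from 17·(1,0) + (0,1)
step 1: (290, 17)  from 17·(17,1) + (1,0)
(x₁, y₁) = (290, 17);  290² − 291·17² = 1 ✓

290 17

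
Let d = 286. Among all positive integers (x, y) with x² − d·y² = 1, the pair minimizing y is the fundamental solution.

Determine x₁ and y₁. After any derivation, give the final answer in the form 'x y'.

561835 33222

√286 = [16; 1,10,3,3,2,3,3,10,1,32, …], period ℓ=10 (even) → k=9
k=0  a_k=16  p_k/q_k = 16/1
k=1  a_k=1  p_k/q_k = 17/1
k=2  a_k=10  p_k/q_k = 186/11
…
k=4  a_k=3  p_k/q_k = 1911/113
…
k=6  a_k=3  p_k/q_k = 15102/893
k=7  a_k=3  p_k/q_k = 49703/2939
k=8  a_k=10  p_k/q_k = 512132/30283
k=9  a_k=1  p_k/q_k = 561835/33222
(x₁, y₁) = (561835, 33222);  561835² − 286·33222² = 1 ✓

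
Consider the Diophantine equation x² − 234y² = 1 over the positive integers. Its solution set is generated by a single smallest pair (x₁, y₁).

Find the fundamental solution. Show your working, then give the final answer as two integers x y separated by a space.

[15; 3,2,1,2,1,2,3,30] for √234; ℓ=8 ⇒ convergent index 7
i=0: a=15 ⇒ p=15, q=1
i=1: a=3 ⇒ p=46, q=3
i=2: a=2 ⇒ p=107, q=7
i=3: a=1 ⇒ p=153, q=10
…
i=6: a=2 ⇒ p=1545, q=101
i=7: a=3 ⇒ p=5201, q=340
→ (5201, 340).  Check: 5201²=27050401, 234·340²=27050400, difference 1.

5201 340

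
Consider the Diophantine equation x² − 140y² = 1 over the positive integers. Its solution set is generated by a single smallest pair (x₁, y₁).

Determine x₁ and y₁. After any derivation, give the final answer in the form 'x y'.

√140 → a₀=11, period (1,4,1,22); ℓ=4 even so k=3
a_0=11:  p_0=11·1+0=11,  q_0=11·0+1=1
…
a_2=4:  p_2=4·12+11=59,  q_2=4·1+1=5
a_3=1:  p_3=1·59+12=71,  q_3=1·5+1=6
(x₁, y₁) = (71, 6);  71² − 140·6² = 1 ✓

71 6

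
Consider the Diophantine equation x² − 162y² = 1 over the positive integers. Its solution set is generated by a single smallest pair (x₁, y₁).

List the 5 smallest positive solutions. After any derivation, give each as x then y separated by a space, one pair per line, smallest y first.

d=162: √d = [12; 1,2,1,2,12,2,1,2,1,24] (ℓ=10, even), read p_9/q_9
a_0=12:  p_0=12·1+0=12,  q_0=12·0+1=1
…
a_3=1:  p_3=1·38+13=51,  q_3=1·3+1=4
…
a_6=2:  p_6=2·1731+140=3602,  q_6=2·136+11=283
…
a_8=2:  p_8=2·5333+3602=14268,  q_8=2·419+283=1121
a_9=1:  p_9=1·14268+5333=19601,  q_9=1·1121+419=1540
→ (19601, 1540).  Check: 19601²=384199201, 162·1540²=384199200, difference 1.
n=2: (19601,1540)∘(19601,1540) = (19601·19601+162·1540·1540, 19601·1540+1540·19601) = (768398401,60371080)
n=3: (768398401,60371080)∘(19601,1540) = (19601·768398401+162·1540·60371080, 19601·60371080+1540·768398401) = (30122754096401,2366667076620)
n=4: (30122754096401,2366667076620)∘(19601,1540) = (19601·30122754096401+162·1540·2366667076620, 19601·2366667076620+1540·30122754096401) = (1180872205318713601,92778082677286160)
n=5: (1180872205318713601,92778082677286160)∘(19601,1540) = (19601·1180872205318713601+162·1540·92778082677286160, 19601·92778082677286160+1540·1180872205318713601) = (46292552162781456490001,3637086394748304967700)

19601 1540
768398401 60371080
30122754096401 2366667076620
1180872205318713601 92778082677286160
46292552162781456490001 3637086394748304967700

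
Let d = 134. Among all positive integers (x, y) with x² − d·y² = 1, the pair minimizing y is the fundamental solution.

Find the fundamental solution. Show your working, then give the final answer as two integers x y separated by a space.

145925 12606

√134 = [11; 1,1,2,1,3,…,1,1,22, …], period ℓ=14 (even) → k=13
i=0: a=11 ⇒ p=11, q=1
…
i=3: a=2 ⇒ p=58, q=5
…
i=5: a=3 ⇒ p=301, q=26
…
i=11: a=2 ⇒ p=61896, q=5347
i=12: a=1 ⇒ p=84029, q=7259
i=13: a=1 ⇒ p=145925, q=12606
(x₁, y₁) = (145925, 12606);  145925² − 134·12606² = 1 ✓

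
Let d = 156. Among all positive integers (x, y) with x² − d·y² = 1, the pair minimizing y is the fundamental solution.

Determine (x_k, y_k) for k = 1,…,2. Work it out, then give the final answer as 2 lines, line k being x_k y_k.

√156 → a₀=12, period (2,24); ℓ=2 even so k=1
a_0=12:  p_0=12·1+0=12,  q_0=12·0+1=1
a_1=2:  p_1=2·12+1=25,  q_1=2·1+0=2
(x₁, y₁) = (25, 2);  25² − 156·2² = 1 ✓
(25+2√156)^2 = 1249 + 100√156

25 2
1249 100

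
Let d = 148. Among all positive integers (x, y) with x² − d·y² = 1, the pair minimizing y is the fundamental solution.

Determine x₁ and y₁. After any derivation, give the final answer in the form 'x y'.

√148 = [12; 6,24, …], period ℓ=2 (even) → k=1
a_0=12:  p_0=12·1+0=12,  q_0=12·0+1=1
a_1=6:  p_1=6·12+1=73,  q_1=6·1+0=6
(x₁, y₁) = (73, 6);  73² − 148·6² = 1 ✓

73 6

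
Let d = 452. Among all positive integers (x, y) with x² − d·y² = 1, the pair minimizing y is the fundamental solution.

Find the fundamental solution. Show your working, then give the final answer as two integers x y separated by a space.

√452 → a₀=21, period (3,1,5,3,10,3,5,1,3,42); ℓ=10 even so k=9
step 0: (21, 1)  from 21·(1,0) + (0,1)
step 1: (64, 3)  from 3·(21,1) + (1,0)
…
step 6: (49579, 2332)  from 3·(16009,753) + (1552,73)
…
step 8: (313483, 14745)  from 1·(263904,12413) + (49579,2332)
step 9: (1204353, 56648)  from 3·(313483,14745) + (263904,12413)
→ (1204353, 56648).  Check: 1204353²=1450466148609, 452·56648²=1450466148608, difference 1.

1204353 56648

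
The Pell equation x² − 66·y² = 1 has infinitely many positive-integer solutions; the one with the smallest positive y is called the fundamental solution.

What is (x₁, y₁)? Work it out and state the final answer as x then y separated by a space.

√66 = [8; 8,16, …], period ℓ=2 (even) → k=1
i=0: a=8 ⇒ p=8, q=1
i=1: a=8 ⇒ p=65, q=8
(x₁, y₁) = (65, 8);  65² − 66·8² = 1 ✓

65 8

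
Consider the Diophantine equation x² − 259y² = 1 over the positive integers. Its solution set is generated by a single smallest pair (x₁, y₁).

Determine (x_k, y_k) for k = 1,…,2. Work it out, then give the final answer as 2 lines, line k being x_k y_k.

[16; 10,1,2,3,4,3,2,1,10,32] for √259; ℓ=10 ⇒ convergent index 9
a_0=16:  p_0=16·1+0=16,  q_0=16·0+1=1
a_1=10:  p_1=10·16+1=161,  q_1=10·1+0=10
a_2=1:  p_2=1·161+16=177,  q_2=1·10+1=11
a_3=2:  p_3=2·177+161=515,  q_3=2·11+10=32
a_4=3:  p_4=3·515+177=1722,  q_4=3·32+11=107
a_5=4:  p_5=4·1722+515=7403,  q_5=4·107+32=460
a_6=3:  p_6=3·7403+1722=23931,  q_6=3·460+107=1487
a_7=2:  p_7=2·23931+7403=55265,  q_7=2·1487+460=3434
a_8=1:  p_8=1·55265+23931=79196,  q_8=1·3434+1487=4921
a_9=10:  p_9=10·79196+55265=847225,  q_9=10·4921+3434=52644
(x₁, y₁) = (847225, 52644);  847225² − 259·52644² = 1 ✓
(x_2, y_2) = (847225·847225 + 259·52644·52644, 847225·52644 + 52644·847225) = (1435580401249, 89202625800)

847225 52644
1435580401249 89202625800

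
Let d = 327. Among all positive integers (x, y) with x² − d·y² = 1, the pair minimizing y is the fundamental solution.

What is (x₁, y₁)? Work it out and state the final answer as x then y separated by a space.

217 12

d=327: √d = [18; 12,36] (ℓ=2, even), read p_1/q_1
k=0  a_k=18  p_k/q_k = 18/1
k=1  a_k=12  p_k/q_k = 217/12
(x₁, y₁) = (217, 12);  217² − 327·12² = 1 ✓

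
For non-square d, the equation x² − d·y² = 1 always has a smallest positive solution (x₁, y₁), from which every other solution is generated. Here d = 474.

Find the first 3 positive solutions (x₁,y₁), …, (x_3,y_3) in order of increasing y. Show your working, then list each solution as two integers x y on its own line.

d=474: √d = [21; 1,3,2,1,1,…,3,1,42] (ℓ=14, even), read p_13/q_13
i=0: a=21 ⇒ p=21, q=1
…
i=2: a=3 ⇒ p=87, q=4
i=3: a=2 ⇒ p=196, q=9
i=4: a=1 ⇒ p=283, q=13
i=5: a=1 ⇒ p=479, q=22
i=6: a=1 ⇒ p=762, q=35
…
i=8: a=1 ⇒ p=5813, q=267
…
i=10: a=1 ⇒ p=16677, q=766
…
i=12: a=3 ⇒ p=149331, q=6859
i=13: a=1 ⇒ p=193549, q=8890
fundamental: x₁=193549, y₁=8890  (since 37461215401 − 474·79032100 = 1)
(x_2, y_2) = (193549·193549 + 474·8890·8890, 193549·8890 + 8890·193549) = (74922430801, 3441301220)
(x_3, y_3) = (193549·74922430801 + 474·8890·3441301220, 193549·3441301220 + 8890·74922430801) = (29002323118011949, 1332120819650670)

193549 8890
74922430801 3441301220
29002323118011949 1332120819650670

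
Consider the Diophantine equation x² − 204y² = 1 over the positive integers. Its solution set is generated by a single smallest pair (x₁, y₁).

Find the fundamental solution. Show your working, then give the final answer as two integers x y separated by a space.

4999 350

√204 → a₀=14, period (3,1,1,6,1,1,3,28); ℓ=8 even so k=7
i=0: a=14 ⇒ p=14, q=1
i=1: a=3 ⇒ p=43, q=3
i=2: a=1 ⇒ p=57, q=4
i=3: a=1 ⇒ p=100, q=7
…
i=5: a=1 ⇒ p=757, q=53
i=6: a=1 ⇒ p=1414, q=99
i=7: a=3 ⇒ p=4999, q=350
→ (4999, 350).  Check: 4999²=24990001, 204·350²=24990000, difference 1.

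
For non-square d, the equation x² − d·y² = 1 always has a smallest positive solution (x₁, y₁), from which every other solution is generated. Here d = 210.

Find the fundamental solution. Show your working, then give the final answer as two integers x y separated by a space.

29 2

√210 → a₀=14, period (2,28); ℓ=2 even so k=1
i=0: a=14 ⇒ p=14, q=1
i=1: a=2 ⇒ p=29, q=2
fundamental: x₁=29, y₁=2  (since 841 − 210·4 = 1)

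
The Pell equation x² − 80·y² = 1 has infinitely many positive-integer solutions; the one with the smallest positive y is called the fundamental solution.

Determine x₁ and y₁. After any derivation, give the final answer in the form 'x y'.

9 1

d=80: √d = [8; 1,16] (ℓ=2, even), read p_1/q_1
a_0=8:  p_0=8·1+0=8,  q_0=8·0+1=1
a_1=1:  p_1=1·8+1=9,  q_1=1·1+0=1
fundamental: x₁=9, y₁=1  (since 81 − 80·1 = 1)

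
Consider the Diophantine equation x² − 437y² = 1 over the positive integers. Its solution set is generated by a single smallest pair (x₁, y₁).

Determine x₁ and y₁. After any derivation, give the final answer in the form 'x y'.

√437 = [20; 1,9,2,9,1,40, …], period ℓ=6 (even) → k=5
k=0  a_k=20  p_k/q_k = 20/1
k=1  a_k=1  p_k/q_k = 21/1
…
k=3  a_k=2  p_k/q_k = 439/21
k=4  a_k=9  p_k/q_k = 4160/199
k=5  a_k=1  p_k/q_k = 4599/220
(x₁, y₁) = (4599, 220);  4599² − 437·220² = 1 ✓

4599 220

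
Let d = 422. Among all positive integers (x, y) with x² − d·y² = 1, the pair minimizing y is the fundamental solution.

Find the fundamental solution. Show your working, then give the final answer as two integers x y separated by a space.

d=422: √d = [20; 1,1,5,2,1,…,1,1,40] (ℓ=14, even), read p_13/q_13
a_0=20:  p_0=20·1+0=20,  q_0=20·0+1=1
a_1=1:  p_1=1·20+1=21,  q_1=1·1+0=1
…
a_3=5:  p_3=5·41+21=226,  q_3=5·2+1=11
a_4=2:  p_4=2·226+41=493,  q_4=2·11+2=24
…
a_8=3:  p_8=3·53719+2650=163807,  q_8=3·2615+129=7974
…
a_11=5:  p_11=5·598859+217526=3211821,  q_11=5·29152+10589=156349
a_12=1:  p_12=1·3211821+598859=3810680,  q_12=1·156349+29152=185501
a_13=1:  p_13=1·3810680+3211821=7022501,  q_13=1·185501+156349=341850
fundamental: x₁=7022501, y₁=341850  (since 49315520295001 − 422·116861422500 = 1)

7022501 341850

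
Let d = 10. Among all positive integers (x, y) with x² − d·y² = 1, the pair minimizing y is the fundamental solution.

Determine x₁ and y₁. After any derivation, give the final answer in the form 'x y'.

[3; 6] for √10; ℓ=1 ⇒ convergent index 1
step 0: (3, 1)  from 3·(1,0) + (0,1)
step 1: (19, 6)  from 6·(3,1) + (1,0)
(x₁, y₁) = (19, 6);  19² − 10·6² = 1 ✓

19 6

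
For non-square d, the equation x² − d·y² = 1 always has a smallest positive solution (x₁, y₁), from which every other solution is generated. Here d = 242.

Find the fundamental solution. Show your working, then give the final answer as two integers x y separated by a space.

[15; 1,1,3,1,14,1,3,1,1,30] for √242; ℓ=10 ⇒ convergent index 9
k=0  a_k=15  p_k/q_k = 15/1
…
k=5  a_k=14  p_k/q_k = 2069/133
k=6  a_k=1  p_k/q_k = 2209/142
k=7  a_k=3  p_k/q_k = 8696/559
k=8  a_k=1  p_k/q_k = 10905/701
k=9  a_k=1  p_k/q_k = 19601/1260
fundamental: x₁=19601, y₁=1260  (since 384199201 − 242·1587600 = 1)

19601 1260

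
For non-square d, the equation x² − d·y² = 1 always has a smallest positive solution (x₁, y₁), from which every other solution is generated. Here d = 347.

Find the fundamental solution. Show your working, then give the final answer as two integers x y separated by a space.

√347 → a₀=18, period (1,1,1,2,4,…,1,1,36); ℓ=14 even so k=13
i=0: a=18 ⇒ p=18, q=1
i=1: a=1 ⇒ p=19, q=1
i=2: a=1 ⇒ p=37, q=2
i=3: a=1 ⇒ p=56, q=3
…
i=5: a=4 ⇒ p=652, q=35
i=6: a=1 ⇒ p=801, q=43
i=7: a=17 ⇒ p=14269, q=766
i=8: a=1 ⇒ p=15070, q=809
i=9: a=4 ⇒ p=74549, q=4002
i=10: a=2 ⇒ p=164168, q=8813
…
i=12: a=1 ⇒ p=402885, q=21628
i=13: a=1 ⇒ p=641602, q=34443
fundamental: x₁=641602, y₁=34443  (since 411653126404 − 347·1186320249 = 1)

641602 34443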